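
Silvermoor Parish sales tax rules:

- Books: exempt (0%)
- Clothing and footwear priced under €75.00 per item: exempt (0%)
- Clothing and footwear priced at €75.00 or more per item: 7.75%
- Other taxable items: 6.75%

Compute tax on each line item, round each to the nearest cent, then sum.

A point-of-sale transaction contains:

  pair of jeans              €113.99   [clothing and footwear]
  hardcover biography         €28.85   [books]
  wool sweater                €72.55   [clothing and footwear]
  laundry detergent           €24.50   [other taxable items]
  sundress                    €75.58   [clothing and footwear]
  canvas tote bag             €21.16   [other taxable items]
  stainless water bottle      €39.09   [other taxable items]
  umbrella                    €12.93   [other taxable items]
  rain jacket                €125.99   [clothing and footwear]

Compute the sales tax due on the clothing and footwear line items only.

€24.45

Pair of jeans €113.99: clothing and footwear, €75.00 or more → 7.75% → €8.83
Wool sweater €72.55: clothing and footwear, under €75.00 → 0% → €0.00
Sundress €75.58: clothing and footwear, €75.00 or more → 7.75% → €5.86
Rain jacket €125.99: clothing and footwear, €75.00 or more → 7.75% → €9.76
Tax on clothing and footwear = €8.83 + €0.00 + €5.86 + €9.76 = €24.45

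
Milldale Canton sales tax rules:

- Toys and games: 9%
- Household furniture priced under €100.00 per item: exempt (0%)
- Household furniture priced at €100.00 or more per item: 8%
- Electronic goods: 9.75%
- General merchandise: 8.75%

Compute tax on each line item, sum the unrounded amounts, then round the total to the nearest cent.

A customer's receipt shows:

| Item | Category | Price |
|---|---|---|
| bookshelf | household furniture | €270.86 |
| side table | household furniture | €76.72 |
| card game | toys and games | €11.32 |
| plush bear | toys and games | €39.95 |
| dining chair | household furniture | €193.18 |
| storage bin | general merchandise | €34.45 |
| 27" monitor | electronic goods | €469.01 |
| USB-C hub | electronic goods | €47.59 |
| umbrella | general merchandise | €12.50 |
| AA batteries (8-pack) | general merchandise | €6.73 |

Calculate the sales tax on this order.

€96.80

Bookshelf €270.86: household furniture, €100.00 or more → 8% → €21.6688
Side table €76.72: household furniture, under €100.00 → 0% → €0.00
Card game €11.32: toys and games → 9% → €1.0188
Plush bear €39.95: toys and games → 9% → €3.5955
Dining chair €193.18: household furniture, €100.00 or more → 8% → €15.4544
Storage bin €34.45: general merchandise → 8.75% → €3.014375
27" monitor €469.01: electronic goods → 9.75% → €45.728475
USB-C hub €47.59: electronic goods → 9.75% → €4.640025
Umbrella €12.50: general merchandise → 8.75% → €1.09375
AA batteries (8-pack) €6.73: general merchandise → 8.75% → €0.588875
Unrounded tax sum = €96.803 → €96.80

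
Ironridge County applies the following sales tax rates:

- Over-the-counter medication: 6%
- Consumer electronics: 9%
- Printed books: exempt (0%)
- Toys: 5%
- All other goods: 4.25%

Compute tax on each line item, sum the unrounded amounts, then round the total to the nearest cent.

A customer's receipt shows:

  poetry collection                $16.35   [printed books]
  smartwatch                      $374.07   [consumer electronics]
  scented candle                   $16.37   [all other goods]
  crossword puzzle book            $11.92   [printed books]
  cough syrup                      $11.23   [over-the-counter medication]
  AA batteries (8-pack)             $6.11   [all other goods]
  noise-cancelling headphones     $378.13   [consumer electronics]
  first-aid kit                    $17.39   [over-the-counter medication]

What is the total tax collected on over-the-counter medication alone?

$1.72

Cough syrup $11.23: over-the-counter medication → 6% → $0.6738
First-aid kit $17.39: over-the-counter medication → 6% → $1.0434
Tax on over-the-counter medication: unrounded sum = $1.7172 → $1.72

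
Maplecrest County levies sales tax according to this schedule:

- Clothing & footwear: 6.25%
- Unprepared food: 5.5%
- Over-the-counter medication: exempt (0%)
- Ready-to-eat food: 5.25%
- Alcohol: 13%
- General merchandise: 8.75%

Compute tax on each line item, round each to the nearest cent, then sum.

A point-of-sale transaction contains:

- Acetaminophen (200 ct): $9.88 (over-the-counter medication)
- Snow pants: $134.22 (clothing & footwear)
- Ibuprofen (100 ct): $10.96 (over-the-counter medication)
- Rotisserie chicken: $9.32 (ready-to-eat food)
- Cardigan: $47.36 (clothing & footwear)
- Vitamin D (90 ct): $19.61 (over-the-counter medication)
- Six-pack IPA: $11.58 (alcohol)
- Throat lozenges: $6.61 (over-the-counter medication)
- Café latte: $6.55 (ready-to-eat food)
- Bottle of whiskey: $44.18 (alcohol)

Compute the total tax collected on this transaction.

$19.43

Acetaminophen (200 ct) $9.88: over-the-counter medication → 0% → $0.00
Snow pants $134.22: clothing & footwear → 6.25% → $8.39
Ibuprofen (100 ct) $10.96: over-the-counter medication → 0% → $0.00
Rotisserie chicken $9.32: ready-to-eat food → 5.25% → $0.49
Cardigan $47.36: clothing & footwear → 6.25% → $2.96
Vitamin D (90 ct) $19.61: over-the-counter medication → 0% → $0.00
Six-pack IPA $11.58: alcohol → 13% → $1.51
Throat lozenges $6.61: over-the-counter medication → 0% → $0.00
Café latte $6.55: ready-to-eat food → 5.25% → $0.34
Bottle of whiskey $44.18: alcohol → 13% → $5.74
Total tax = $8.39 + $0.49 + $2.96 + $1.51 + $0.34 + $5.74 = $19.43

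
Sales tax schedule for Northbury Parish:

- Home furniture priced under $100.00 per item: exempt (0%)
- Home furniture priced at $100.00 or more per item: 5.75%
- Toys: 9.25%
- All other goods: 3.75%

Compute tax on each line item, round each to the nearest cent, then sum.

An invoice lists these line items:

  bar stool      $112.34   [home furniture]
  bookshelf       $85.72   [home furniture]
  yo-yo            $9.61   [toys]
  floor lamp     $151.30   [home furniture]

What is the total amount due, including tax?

$375.02

Bar stool $112.34: home furniture, $100.00 or more → 5.75% → $6.46
Bookshelf $85.72: home furniture, under $100.00 → 0% → $0.00
Yo-yo $9.61: toys → 9.25% → $0.89
Floor lamp $151.30: home furniture, $100.00 or more → 5.75% → $8.70
Subtotal = $358.97; tax = $16.05; total due = $375.02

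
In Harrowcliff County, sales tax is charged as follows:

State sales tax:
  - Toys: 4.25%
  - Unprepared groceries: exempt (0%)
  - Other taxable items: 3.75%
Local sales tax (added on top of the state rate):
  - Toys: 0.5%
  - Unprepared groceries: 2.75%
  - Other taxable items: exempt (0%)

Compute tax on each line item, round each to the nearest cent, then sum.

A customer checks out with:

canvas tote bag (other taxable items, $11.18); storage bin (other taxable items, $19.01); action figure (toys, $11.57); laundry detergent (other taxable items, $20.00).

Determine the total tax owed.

Canvas tote bag $11.18: other taxable items → 3.75% + 0% local = 3.75% → $0.42
Storage bin $19.01: other taxable items → 3.75% + 0% local = 3.75% → $0.71
Action figure $11.57: toys → 4.25% + 0.5% local = 4.75% → $0.55
Laundry detergent $20.00: other taxable items → 3.75% + 0% local = 3.75% → $0.75
Total tax = $0.42 + $0.71 + $0.55 + $0.75 = $2.43

$2.43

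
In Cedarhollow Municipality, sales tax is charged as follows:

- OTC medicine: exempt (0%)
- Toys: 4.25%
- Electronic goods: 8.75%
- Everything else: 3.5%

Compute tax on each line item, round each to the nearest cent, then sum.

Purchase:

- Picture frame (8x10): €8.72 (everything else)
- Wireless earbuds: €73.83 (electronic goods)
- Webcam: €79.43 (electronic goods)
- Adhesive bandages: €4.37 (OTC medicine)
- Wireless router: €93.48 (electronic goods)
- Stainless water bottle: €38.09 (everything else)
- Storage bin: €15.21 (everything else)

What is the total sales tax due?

€23.76

Picture frame (8x10) €8.72: everything else → 3.5% → €0.31
Wireless earbuds €73.83: electronic goods → 8.75% → €6.46
Webcam €79.43: electronic goods → 8.75% → €6.95
Adhesive bandages €4.37: OTC medicine → 0% → €0.00
Wireless router €93.48: electronic goods → 8.75% → €8.18
Stainless water bottle €38.09: everything else → 3.5% → €1.33
Storage bin €15.21: everything else → 3.5% → €0.53
Total tax = €0.31 + €6.46 + €6.95 + €8.18 + €1.33 + €0.53 = €23.76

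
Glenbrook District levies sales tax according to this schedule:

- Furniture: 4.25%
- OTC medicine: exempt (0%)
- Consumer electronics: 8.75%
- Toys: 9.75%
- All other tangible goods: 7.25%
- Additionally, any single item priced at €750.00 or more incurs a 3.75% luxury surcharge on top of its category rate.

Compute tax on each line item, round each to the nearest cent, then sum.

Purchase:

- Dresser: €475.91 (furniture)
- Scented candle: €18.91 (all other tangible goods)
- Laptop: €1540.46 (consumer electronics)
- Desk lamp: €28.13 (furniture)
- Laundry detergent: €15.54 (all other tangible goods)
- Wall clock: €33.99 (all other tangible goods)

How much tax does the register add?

€218.95

Dresser €475.91: furniture → 4.25% → €20.23
Scented candle €18.91: all other tangible goods → 7.25% → €1.37
Laptop €1540.46: consumer electronics → 8.75% + 3.75% surcharge = 12.5% → €192.56
Desk lamp €28.13: furniture → 4.25% → €1.20
Laundry detergent €15.54: all other tangible goods → 7.25% → €1.13
Wall clock €33.99: all other tangible goods → 7.25% → €2.46
Total tax = €20.23 + €1.37 + €192.56 + €1.20 + €1.13 + €2.46 = €218.95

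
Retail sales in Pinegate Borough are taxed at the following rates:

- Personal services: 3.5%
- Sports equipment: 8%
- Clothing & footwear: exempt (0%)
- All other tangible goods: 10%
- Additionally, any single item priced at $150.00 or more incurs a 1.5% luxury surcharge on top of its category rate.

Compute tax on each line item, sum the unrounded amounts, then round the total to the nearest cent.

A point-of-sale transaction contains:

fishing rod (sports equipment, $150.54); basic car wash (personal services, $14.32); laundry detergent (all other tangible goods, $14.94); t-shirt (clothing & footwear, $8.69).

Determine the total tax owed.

Fishing rod $150.54: sports equipment → 8% + 1.5% surcharge = 9.5% → $14.3013
Basic car wash $14.32: personal services → 3.5% → $0.5012
Laundry detergent $14.94: all other tangible goods → 10% → $1.494
T-shirt $8.69: clothing & footwear → 0% → $0.00
Unrounded tax sum = $16.2965 → $16.30

$16.30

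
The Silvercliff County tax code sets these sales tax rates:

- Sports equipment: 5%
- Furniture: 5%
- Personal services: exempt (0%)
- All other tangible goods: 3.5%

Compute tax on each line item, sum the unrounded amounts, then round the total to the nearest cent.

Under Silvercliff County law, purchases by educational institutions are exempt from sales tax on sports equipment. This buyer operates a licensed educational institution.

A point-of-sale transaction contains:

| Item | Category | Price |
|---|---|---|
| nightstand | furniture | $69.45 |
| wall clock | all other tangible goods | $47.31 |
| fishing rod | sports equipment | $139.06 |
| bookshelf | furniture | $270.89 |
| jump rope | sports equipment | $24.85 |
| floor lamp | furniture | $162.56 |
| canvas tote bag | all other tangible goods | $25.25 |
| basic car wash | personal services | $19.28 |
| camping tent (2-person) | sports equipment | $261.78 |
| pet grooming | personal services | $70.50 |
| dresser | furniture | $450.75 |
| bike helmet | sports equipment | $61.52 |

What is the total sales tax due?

$50.22

Nightstand $69.45: furniture → 5% → $3.4725
Wall clock $47.31: all other tangible goods → 3.5% → $1.65585
Fishing rod $139.06: sports equipment, buyer-exempt → 0% → $0.00
Bookshelf $270.89: furniture → 5% → $13.5445
Jump rope $24.85: sports equipment, buyer-exempt → 0% → $0.00
Floor lamp $162.56: furniture → 5% → $8.128
Canvas tote bag $25.25: all other tangible goods → 3.5% → $0.88375
Basic car wash $19.28: personal services → 0% → $0.00
Camping tent (2-person) $261.78: sports equipment, buyer-exempt → 0% → $0.00
Pet grooming $70.50: personal services → 0% → $0.00
Dresser $450.75: furniture → 5% → $22.5375
Bike helmet $61.52: sports equipment, buyer-exempt → 0% → $0.00
Unrounded tax sum = $50.2221 → $50.22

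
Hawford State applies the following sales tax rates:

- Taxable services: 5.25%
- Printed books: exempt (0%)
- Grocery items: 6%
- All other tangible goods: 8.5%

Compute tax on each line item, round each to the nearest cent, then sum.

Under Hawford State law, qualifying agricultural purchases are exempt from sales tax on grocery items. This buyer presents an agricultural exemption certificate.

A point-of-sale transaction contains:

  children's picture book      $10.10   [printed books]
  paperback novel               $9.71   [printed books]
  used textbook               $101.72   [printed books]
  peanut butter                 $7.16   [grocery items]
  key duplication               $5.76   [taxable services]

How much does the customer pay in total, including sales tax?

Children's picture book $10.10: printed books → 0% → $0.00
Paperback novel $9.71: printed books → 0% → $0.00
Used textbook $101.72: printed books → 0% → $0.00
Peanut butter $7.16: grocery items, buyer-exempt → 0% → $0.00
Key duplication $5.76: taxable services → 5.25% → $0.30
Subtotal = $134.45; tax = $0.30; total due = $134.75

$134.75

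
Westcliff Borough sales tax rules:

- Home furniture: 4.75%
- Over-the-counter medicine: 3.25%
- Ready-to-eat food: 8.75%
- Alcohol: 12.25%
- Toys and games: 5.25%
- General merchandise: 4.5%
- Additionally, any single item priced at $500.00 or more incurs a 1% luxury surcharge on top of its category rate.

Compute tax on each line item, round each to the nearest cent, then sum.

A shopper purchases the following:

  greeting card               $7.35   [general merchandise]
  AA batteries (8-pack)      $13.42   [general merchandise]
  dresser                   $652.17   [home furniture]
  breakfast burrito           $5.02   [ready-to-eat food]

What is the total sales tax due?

$38.87

Greeting card $7.35: general merchandise → 4.5% → $0.33
AA batteries (8-pack) $13.42: general merchandise → 4.5% → $0.60
Dresser $652.17: home furniture → 4.75% + 1% surcharge = 5.75% → $37.50
Breakfast burrito $5.02: ready-to-eat food → 8.75% → $0.44
Total tax = $0.33 + $0.60 + $37.50 + $0.44 = $38.87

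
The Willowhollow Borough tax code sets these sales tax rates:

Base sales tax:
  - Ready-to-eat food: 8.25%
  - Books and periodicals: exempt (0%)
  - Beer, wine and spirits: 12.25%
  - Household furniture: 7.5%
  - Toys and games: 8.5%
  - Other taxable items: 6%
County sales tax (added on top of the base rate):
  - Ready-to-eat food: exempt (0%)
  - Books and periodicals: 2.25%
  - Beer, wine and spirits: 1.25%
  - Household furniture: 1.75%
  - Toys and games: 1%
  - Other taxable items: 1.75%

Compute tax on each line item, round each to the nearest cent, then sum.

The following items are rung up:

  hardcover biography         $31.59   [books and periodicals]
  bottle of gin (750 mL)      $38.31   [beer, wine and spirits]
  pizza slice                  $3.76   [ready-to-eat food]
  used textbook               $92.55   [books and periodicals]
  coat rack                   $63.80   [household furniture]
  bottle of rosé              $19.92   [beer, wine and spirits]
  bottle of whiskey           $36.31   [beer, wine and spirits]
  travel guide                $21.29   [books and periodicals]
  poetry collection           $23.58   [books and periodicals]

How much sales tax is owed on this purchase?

Hardcover biography $31.59: books and periodicals → 0% + 2.25% county = 2.25% → $0.71
Bottle of gin (750 mL) $38.31: beer, wine and spirits → 12.25% + 1.25% county = 13.5% → $5.17
Pizza slice $3.76: ready-to-eat food → 8.25% + 0% county = 8.25% → $0.31
Used textbook $92.55: books and periodicals → 0% + 2.25% county = 2.25% → $2.08
Coat rack $63.80: household furniture → 7.5% + 1.75% county = 9.25% → $5.90
Bottle of rosé $19.92: beer, wine and spirits → 12.25% + 1.25% county = 13.5% → $2.69
Bottle of whiskey $36.31: beer, wine and spirits → 12.25% + 1.25% county = 13.5% → $4.90
Travel guide $21.29: books and periodicals → 0% + 2.25% county = 2.25% → $0.48
Poetry collection $23.58: books and periodicals → 0% + 2.25% county = 2.25% → $0.53
Total tax = $0.71 + $5.17 + $0.31 + $2.08 + $5.90 + $2.69 + $4.90 + $0.48 + $0.53 = $22.77

$22.77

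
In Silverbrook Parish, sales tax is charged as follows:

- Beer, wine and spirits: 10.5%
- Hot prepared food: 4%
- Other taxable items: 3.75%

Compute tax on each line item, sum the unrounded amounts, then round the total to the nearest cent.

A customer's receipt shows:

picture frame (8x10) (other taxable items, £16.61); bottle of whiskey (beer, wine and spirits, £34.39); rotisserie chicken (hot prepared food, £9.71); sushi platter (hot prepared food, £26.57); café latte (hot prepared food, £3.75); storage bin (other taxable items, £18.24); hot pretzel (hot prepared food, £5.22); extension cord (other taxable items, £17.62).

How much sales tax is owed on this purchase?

Picture frame (8x10) £16.61: other taxable items → 3.75% → £0.622875
Bottle of whiskey £34.39: beer, wine and spirits → 10.5% → £3.61095
Rotisserie chicken £9.71: hot prepared food → 4% → £0.3884
Sushi platter £26.57: hot prepared food → 4% → £1.0628
Café latte £3.75: hot prepared food → 4% → £0.15
Storage bin £18.24: other taxable items → 3.75% → £0.684
Hot pretzel £5.22: hot prepared food → 4% → £0.2088
Extension cord £17.62: other taxable items → 3.75% → £0.66075
Unrounded tax sum = £7.388575 → £7.39

£7.39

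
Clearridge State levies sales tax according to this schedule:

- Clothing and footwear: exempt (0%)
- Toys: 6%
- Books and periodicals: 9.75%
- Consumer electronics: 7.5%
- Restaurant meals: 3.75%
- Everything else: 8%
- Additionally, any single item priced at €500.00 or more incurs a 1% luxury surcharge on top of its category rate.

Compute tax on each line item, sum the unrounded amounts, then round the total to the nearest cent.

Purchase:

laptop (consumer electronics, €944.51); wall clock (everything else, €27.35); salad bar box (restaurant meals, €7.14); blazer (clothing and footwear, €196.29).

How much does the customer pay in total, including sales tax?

Laptop €944.51: consumer electronics → 7.5% + 1% surcharge = 8.5% → €80.28335
Wall clock €27.35: everything else → 8% → €2.188
Salad bar box €7.14: restaurant meals → 3.75% → €0.26775
Blazer €196.29: clothing and footwear → 0% → €0.00
Subtotal = €1175.29; unrounded tax = €82.7391 → €82.74; total due = €1258.03

€1258.03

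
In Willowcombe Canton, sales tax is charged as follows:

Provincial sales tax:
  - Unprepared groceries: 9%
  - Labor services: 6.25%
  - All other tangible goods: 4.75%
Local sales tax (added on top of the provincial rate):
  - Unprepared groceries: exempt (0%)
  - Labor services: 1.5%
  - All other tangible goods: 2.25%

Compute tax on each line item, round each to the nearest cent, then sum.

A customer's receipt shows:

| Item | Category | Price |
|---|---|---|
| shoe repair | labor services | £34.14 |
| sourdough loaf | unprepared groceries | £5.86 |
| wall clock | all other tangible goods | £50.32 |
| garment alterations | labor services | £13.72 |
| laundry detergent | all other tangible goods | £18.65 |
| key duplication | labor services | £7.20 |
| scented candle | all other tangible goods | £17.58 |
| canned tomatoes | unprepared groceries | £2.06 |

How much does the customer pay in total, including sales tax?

£160.58

Shoe repair £34.14: labor services → 6.25% + 1.5% local = 7.75% → £2.65
Sourdough loaf £5.86: unprepared groceries → 9% + 0% local = 9% → £0.53
Wall clock £50.32: all other tangible goods → 4.75% + 2.25% local = 7% → £3.52
Garment alterations £13.72: labor services → 6.25% + 1.5% local = 7.75% → £1.06
Laundry detergent £18.65: all other tangible goods → 4.75% + 2.25% local = 7% → £1.31
Key duplication £7.20: labor services → 6.25% + 1.5% local = 7.75% → £0.56
Scented candle £17.58: all other tangible goods → 4.75% + 2.25% local = 7% → £1.23
Canned tomatoes £2.06: unprepared groceries → 9% + 0% local = 9% → £0.19
Subtotal = £149.53; tax = £11.05; total due = £160.58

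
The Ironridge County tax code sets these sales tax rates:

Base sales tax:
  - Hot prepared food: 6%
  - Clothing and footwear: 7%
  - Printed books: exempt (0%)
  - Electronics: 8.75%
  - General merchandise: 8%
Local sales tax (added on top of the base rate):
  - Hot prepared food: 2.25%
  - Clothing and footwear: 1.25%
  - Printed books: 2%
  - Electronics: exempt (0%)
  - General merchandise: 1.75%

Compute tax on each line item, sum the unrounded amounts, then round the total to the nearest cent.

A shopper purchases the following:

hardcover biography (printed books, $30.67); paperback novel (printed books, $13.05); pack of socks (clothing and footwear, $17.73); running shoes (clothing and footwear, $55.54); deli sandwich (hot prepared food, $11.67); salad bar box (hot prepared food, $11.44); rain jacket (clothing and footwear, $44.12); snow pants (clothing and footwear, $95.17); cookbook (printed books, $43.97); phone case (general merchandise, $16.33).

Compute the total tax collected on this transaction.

Hardcover biography $30.67: printed books → 0% + 2% local = 2% → $0.6134
Paperback novel $13.05: printed books → 0% + 2% local = 2% → $0.261
Pack of socks $17.73: clothing and footwear → 7% + 1.25% local = 8.25% → $1.462725
Running shoes $55.54: clothing and footwear → 7% + 1.25% local = 8.25% → $4.58205
Deli sandwich $11.67: hot prepared food → 6% + 2.25% local = 8.25% → $0.962775
Salad bar box $11.44: hot prepared food → 6% + 2.25% local = 8.25% → $0.9438
Rain jacket $44.12: clothing and footwear → 7% + 1.25% local = 8.25% → $3.6399
Snow pants $95.17: clothing and footwear → 7% + 1.25% local = 8.25% → $7.851525
Cookbook $43.97: printed books → 0% + 2% local = 2% → $0.8794
Phone case $16.33: general merchandise → 8% + 1.75% local = 9.75% → $1.592175
Unrounded tax sum = $22.78875 → $22.79

$22.79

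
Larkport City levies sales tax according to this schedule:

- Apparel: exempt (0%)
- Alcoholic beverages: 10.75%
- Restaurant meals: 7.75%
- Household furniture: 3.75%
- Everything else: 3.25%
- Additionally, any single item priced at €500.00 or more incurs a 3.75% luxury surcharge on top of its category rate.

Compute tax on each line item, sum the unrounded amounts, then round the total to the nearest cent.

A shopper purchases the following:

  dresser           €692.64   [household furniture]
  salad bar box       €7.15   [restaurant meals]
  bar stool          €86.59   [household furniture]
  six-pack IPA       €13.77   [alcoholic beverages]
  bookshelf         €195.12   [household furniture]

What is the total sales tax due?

Dresser €692.64: household furniture → 3.75% + 3.75% surcharge = 7.5% → €51.948
Salad bar box €7.15: restaurant meals → 7.75% → €0.554125
Bar stool €86.59: household furniture → 3.75% → €3.247125
Six-pack IPA €13.77: alcoholic beverages → 10.75% → €1.480275
Bookshelf €195.12: household furniture → 3.75% → €7.317
Unrounded tax sum = €64.546525 → €64.55

€64.55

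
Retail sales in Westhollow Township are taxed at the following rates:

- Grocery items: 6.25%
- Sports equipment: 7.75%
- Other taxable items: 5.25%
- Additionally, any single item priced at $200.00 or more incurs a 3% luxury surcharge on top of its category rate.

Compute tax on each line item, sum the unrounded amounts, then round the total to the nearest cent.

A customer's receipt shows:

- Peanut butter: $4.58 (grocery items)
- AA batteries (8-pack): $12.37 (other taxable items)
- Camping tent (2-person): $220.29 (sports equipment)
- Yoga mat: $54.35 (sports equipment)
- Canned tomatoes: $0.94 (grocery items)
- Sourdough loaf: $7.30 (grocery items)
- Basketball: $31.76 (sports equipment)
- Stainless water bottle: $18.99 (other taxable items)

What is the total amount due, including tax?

Peanut butter $4.58: grocery items → 6.25% → $0.28625
AA batteries (8-pack) $12.37: other taxable items → 5.25% → $0.649425
Camping tent (2-person) $220.29: sports equipment → 7.75% + 3% surcharge = 10.75% → $23.681175
Yoga mat $54.35: sports equipment → 7.75% → $4.212125
Canned tomatoes $0.94: grocery items → 6.25% → $0.05875
Sourdough loaf $7.30: grocery items → 6.25% → $0.45625
Basketball $31.76: sports equipment → 7.75% → $2.4614
Stainless water bottle $18.99: other taxable items → 5.25% → $0.996975
Subtotal = $350.58; unrounded tax = $32.80235 → $32.80; total due = $383.38

$383.38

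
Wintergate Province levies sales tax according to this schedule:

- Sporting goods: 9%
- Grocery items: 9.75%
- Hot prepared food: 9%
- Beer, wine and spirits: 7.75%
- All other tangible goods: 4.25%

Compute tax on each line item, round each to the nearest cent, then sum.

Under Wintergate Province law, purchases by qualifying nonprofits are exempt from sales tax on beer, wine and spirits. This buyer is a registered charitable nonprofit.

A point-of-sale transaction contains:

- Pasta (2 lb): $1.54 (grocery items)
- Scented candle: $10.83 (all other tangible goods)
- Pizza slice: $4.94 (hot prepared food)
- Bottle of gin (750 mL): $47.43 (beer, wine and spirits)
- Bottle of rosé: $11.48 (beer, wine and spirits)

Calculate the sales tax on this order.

$1.05

Pasta (2 lb) $1.54: grocery items → 9.75% → $0.15
Scented candle $10.83: all other tangible goods → 4.25% → $0.46
Pizza slice $4.94: hot prepared food → 9% → $0.44
Bottle of gin (750 mL) $47.43: beer, wine and spirits, buyer-exempt → 0% → $0.00
Bottle of rosé $11.48: beer, wine and spirits, buyer-exempt → 0% → $0.00
Total tax = $0.15 + $0.46 + $0.44 = $1.05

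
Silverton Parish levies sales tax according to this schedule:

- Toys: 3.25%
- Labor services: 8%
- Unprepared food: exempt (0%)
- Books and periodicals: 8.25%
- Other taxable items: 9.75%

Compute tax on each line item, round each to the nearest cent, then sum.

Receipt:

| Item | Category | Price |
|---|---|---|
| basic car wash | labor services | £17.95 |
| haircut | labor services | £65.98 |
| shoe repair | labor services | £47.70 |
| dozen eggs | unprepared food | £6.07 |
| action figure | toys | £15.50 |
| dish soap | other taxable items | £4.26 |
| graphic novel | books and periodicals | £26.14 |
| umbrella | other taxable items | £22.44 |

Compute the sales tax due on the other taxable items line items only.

Dish soap £4.26: other taxable items → 9.75% → £0.42
Umbrella £22.44: other taxable items → 9.75% → £2.19
Tax on other taxable items = £0.42 + £2.19 = £2.61

£2.61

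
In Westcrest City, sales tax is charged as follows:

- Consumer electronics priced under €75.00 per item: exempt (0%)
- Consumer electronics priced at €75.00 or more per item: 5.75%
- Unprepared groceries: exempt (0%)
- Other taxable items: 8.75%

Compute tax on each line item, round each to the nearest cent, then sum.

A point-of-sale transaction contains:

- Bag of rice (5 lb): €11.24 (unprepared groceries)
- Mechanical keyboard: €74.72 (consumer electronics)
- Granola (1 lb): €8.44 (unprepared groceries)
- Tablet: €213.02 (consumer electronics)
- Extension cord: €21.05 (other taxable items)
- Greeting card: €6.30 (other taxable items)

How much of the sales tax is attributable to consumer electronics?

€12.25

Mechanical keyboard €74.72: consumer electronics, under €75.00 → 0% → €0.00
Tablet €213.02: consumer electronics, €75.00 or more → 5.75% → €12.25
Tax on consumer electronics = €0.00 + €12.25 = €12.25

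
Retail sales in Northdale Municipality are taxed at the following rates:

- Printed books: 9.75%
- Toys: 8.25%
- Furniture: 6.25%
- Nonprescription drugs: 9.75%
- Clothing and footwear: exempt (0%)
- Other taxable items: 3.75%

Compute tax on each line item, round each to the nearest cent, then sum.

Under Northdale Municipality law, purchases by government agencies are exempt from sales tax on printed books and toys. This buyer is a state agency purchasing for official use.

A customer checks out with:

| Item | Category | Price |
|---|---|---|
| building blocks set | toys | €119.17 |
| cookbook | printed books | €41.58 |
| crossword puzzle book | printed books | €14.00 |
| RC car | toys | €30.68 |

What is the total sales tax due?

€0.00

Building blocks set €119.17: toys, buyer-exempt → 0% → €0.00
Cookbook €41.58: printed books, buyer-exempt → 0% → €0.00
Crossword puzzle book €14.00: printed books, buyer-exempt → 0% → €0.00
RC car €30.68: toys, buyer-exempt → 0% → €0.00
Total tax = €0.00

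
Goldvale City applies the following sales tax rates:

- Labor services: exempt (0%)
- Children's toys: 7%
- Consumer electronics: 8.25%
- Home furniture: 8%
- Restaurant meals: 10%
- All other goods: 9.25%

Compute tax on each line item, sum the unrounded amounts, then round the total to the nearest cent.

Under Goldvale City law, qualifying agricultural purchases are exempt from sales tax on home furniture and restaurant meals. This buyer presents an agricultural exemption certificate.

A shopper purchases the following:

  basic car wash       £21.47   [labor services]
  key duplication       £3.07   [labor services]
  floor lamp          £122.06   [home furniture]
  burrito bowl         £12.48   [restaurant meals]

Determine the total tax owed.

Basic car wash £21.47: labor services → 0% → £0.00
Key duplication £3.07: labor services → 0% → £0.00
Floor lamp £122.06: home furniture, buyer-exempt → 0% → £0.00
Burrito bowl £12.48: restaurant meals, buyer-exempt → 0% → £0.00
Unrounded tax sum = £0.00 → £0.00

£0.00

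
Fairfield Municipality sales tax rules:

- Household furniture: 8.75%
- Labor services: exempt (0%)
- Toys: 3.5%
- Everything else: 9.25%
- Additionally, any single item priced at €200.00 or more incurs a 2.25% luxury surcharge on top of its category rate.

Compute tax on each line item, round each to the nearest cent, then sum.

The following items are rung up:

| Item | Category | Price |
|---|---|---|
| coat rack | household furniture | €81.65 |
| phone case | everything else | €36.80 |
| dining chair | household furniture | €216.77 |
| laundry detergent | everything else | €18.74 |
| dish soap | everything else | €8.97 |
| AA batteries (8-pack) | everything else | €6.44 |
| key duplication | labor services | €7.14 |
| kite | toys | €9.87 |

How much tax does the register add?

Coat rack €81.65: household furniture → 8.75% → €7.14
Phone case €36.80: everything else → 9.25% → €3.40
Dining chair €216.77: household furniture → 8.75% + 2.25% surcharge = 11% → €23.84
Laundry detergent €18.74: everything else → 9.25% → €1.73
Dish soap €8.97: everything else → 9.25% → €0.83
AA batteries (8-pack) €6.44: everything else → 9.25% → €0.60
Key duplication €7.14: labor services → 0% → €0.00
Kite €9.87: toys → 3.5% → €0.35
Total tax = €7.14 + €3.40 + €23.84 + €1.73 + €0.83 + €0.60 + €0.35 = €37.89

€37.89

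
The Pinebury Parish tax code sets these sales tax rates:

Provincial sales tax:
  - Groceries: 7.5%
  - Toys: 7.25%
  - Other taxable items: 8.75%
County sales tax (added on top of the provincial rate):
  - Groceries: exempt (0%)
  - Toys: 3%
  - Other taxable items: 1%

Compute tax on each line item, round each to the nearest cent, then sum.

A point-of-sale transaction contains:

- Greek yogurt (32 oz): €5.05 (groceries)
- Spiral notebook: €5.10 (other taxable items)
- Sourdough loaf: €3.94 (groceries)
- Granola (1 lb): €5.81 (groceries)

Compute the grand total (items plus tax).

€21.52

Greek yogurt (32 oz) €5.05: groceries → 7.5% + 0% county = 7.5% → €0.38
Spiral notebook €5.10: other taxable items → 8.75% + 1% county = 9.75% → €0.50
Sourdough loaf €3.94: groceries → 7.5% + 0% county = 7.5% → €0.30
Granola (1 lb) €5.81: groceries → 7.5% + 0% county = 7.5% → €0.44
Subtotal = €19.90; tax = €1.62; total due = €21.52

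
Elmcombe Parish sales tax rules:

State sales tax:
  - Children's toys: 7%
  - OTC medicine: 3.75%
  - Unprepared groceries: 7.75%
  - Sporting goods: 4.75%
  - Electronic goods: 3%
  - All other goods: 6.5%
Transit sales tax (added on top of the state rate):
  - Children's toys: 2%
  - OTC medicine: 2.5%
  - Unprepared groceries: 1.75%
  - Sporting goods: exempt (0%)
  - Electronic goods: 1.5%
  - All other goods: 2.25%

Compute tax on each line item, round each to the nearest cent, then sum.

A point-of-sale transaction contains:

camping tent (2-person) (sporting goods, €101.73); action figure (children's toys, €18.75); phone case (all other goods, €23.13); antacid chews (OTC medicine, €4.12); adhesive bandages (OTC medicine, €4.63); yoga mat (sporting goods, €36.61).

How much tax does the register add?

€10.83

Camping tent (2-person) €101.73: sporting goods → 4.75% + 0% transit = 4.75% → €4.83
Action figure €18.75: children's toys → 7% + 2% transit = 9% → €1.69
Phone case €23.13: all other goods → 6.5% + 2.25% transit = 8.75% → €2.02
Antacid chews €4.12: OTC medicine → 3.75% + 2.5% transit = 6.25% → €0.26
Adhesive bandages €4.63: OTC medicine → 3.75% + 2.5% transit = 6.25% → €0.29
Yoga mat €36.61: sporting goods → 4.75% + 0% transit = 4.75% → €1.74
Total tax = €4.83 + €1.69 + €2.02 + €0.26 + €0.29 + €1.74 = €10.83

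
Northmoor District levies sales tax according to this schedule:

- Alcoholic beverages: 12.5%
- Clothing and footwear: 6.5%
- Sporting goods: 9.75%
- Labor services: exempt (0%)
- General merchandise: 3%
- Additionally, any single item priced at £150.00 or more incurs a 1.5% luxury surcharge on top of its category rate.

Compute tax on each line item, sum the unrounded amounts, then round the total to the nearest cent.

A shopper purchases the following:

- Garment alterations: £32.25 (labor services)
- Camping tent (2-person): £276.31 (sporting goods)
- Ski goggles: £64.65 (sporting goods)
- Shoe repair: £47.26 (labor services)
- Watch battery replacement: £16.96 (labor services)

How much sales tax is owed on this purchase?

£37.39

Garment alterations £32.25: labor services → 0% → £0.00
Camping tent (2-person) £276.31: sporting goods → 9.75% + 1.5% surcharge = 11.25% → £31.084875
Ski goggles £64.65: sporting goods → 9.75% → £6.303375
Shoe repair £47.26: labor services → 0% → £0.00
Watch battery replacement £16.96: labor services → 0% → £0.00
Unrounded tax sum = £37.38825 → £37.39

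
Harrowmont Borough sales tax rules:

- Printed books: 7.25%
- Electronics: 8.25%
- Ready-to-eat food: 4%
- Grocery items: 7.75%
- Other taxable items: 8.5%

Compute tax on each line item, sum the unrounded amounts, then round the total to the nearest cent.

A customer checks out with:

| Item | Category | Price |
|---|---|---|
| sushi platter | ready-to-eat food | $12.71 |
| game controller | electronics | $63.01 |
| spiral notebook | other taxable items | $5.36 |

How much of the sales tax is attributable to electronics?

$5.20

Game controller $63.01: electronics → 8.25% → $5.198325
Tax on electronics: unrounded sum = $5.198325 → $5.20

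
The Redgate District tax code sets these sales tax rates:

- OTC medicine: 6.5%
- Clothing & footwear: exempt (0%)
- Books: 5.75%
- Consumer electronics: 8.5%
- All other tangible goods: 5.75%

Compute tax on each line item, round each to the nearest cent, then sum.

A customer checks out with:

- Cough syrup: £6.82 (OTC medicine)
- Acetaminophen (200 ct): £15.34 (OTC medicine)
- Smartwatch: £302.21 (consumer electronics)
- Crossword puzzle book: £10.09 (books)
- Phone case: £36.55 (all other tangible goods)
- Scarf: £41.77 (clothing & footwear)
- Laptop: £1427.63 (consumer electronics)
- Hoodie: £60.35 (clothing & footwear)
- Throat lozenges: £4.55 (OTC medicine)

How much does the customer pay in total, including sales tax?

Cough syrup £6.82: OTC medicine → 6.5% → £0.44
Acetaminophen (200 ct) £15.34: OTC medicine → 6.5% → £1.00
Smartwatch £302.21: consumer electronics → 8.5% → £25.69
Crossword puzzle book £10.09: books → 5.75% → £0.58
Phone case £36.55: all other tangible goods → 5.75% → £2.10
Scarf £41.77: clothing & footwear → 0% → £0.00
Laptop £1427.63: consumer electronics → 8.5% → £121.35
Hoodie £60.35: clothing & footwear → 0% → £0.00
Throat lozenges £4.55: OTC medicine → 6.5% → £0.30
Subtotal = £1905.31; tax = £151.46; total due = £2056.77

£2056.77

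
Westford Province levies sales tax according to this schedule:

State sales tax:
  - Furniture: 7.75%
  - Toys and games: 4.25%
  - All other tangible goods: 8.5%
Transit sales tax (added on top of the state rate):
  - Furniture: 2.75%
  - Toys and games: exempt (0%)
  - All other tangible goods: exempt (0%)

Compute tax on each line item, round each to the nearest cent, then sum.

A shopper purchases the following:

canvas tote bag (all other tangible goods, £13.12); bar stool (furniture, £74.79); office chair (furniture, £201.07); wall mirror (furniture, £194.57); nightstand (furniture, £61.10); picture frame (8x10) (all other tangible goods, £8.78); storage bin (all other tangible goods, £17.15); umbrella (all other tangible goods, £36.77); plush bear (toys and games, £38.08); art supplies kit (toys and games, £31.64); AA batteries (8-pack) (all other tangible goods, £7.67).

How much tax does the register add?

Canvas tote bag £13.12: all other tangible goods → 8.5% + 0% transit = 8.5% → £1.12
Bar stool £74.79: furniture → 7.75% + 2.75% transit = 10.5% → £7.85
Office chair £201.07: furniture → 7.75% + 2.75% transit = 10.5% → £21.11
Wall mirror £194.57: furniture → 7.75% + 2.75% transit = 10.5% → £20.43
Nightstand £61.10: furniture → 7.75% + 2.75% transit = 10.5% → £6.42
Picture frame (8x10) £8.78: all other tangible goods → 8.5% + 0% transit = 8.5% → £0.75
Storage bin £17.15: all other tangible goods → 8.5% + 0% transit = 8.5% → £1.46
Umbrella £36.77: all other tangible goods → 8.5% + 0% transit = 8.5% → £3.13
Plush bear £38.08: toys and games → 4.25% + 0% transit = 4.25% → £1.62
Art supplies kit £31.64: toys and games → 4.25% + 0% transit = 4.25% → £1.34
AA batteries (8-pack) £7.67: all other tangible goods → 8.5% + 0% transit = 8.5% → £0.65
Total tax = £1.12 + £7.85 + £21.11 + £20.43 + £6.42 + £0.75 + £1.46 + £3.13 + £1.62 + £1.34 + £0.65 = £65.88

£65.88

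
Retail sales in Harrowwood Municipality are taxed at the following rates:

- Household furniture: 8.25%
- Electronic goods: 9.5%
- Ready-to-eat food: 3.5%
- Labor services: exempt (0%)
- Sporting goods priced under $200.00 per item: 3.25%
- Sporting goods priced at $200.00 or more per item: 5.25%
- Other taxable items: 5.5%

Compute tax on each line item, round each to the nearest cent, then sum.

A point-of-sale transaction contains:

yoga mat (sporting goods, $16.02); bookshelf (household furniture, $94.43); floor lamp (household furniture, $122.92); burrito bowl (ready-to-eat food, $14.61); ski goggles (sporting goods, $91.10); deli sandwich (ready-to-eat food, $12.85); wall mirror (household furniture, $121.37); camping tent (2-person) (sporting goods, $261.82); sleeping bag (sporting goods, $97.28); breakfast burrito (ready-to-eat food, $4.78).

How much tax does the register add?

Yoga mat $16.02: sporting goods, under $200.00 → 3.25% → $0.52
Bookshelf $94.43: household furniture → 8.25% → $7.79
Floor lamp $122.92: household furniture → 8.25% → $10.14
Burrito bowl $14.61: ready-to-eat food → 3.5% → $0.51
Ski goggles $91.10: sporting goods, under $200.00 → 3.25% → $2.96
Deli sandwich $12.85: ready-to-eat food → 3.5% → $0.45
Wall mirror $121.37: household furniture → 8.25% → $10.01
Camping tent (2-person) $261.82: sporting goods, $200.00 or more → 5.25% → $13.75
Sleeping bag $97.28: sporting goods, under $200.00 → 3.25% → $3.16
Breakfast burrito $4.78: ready-to-eat food → 3.5% → $0.17
Total tax = $0.52 + $7.79 + $10.14 + $0.51 + $2.96 + $0.45 + $10.01 + $13.75 + $3.16 + $0.17 = $49.46

$49.46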